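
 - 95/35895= - 1 + 7160/7179 = -  0.00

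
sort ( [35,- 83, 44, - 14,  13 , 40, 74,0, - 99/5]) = [ - 83,- 99/5, - 14 , 0, 13,35,40,44, 74 ] 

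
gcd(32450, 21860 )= 10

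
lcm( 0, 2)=0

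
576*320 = 184320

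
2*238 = 476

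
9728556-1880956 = 7847600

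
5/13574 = 5/13574=0.00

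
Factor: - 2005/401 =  - 5^1 = - 5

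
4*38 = 152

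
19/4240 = 19/4240 = 0.00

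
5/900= 1/180 =0.01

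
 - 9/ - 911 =9/911=0.01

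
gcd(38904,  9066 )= 6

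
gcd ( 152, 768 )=8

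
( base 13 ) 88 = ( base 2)1110000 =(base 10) 112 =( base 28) 40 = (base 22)52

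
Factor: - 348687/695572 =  - 2^(-2)*3^2*43^1*193^( - 1) = - 387/772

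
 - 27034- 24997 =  - 52031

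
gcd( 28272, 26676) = 228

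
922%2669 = 922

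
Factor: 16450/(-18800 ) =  - 2^( - 3)*7^1  =  - 7/8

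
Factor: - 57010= - 2^1*5^1*5701^1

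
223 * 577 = 128671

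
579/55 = 579/55= 10.53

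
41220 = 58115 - 16895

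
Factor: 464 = 2^4*29^1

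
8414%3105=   2204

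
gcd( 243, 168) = 3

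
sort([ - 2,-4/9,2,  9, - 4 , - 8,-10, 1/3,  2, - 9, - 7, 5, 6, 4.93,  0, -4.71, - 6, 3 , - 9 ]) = [ - 10 , - 9, -9, - 8, - 7  , - 6,  -  4.71, - 4, - 2,-4/9,  0 , 1/3,2, 2, 3,4.93, 5,6,9]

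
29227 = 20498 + 8729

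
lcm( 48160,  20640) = 144480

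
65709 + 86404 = 152113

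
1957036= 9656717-7699681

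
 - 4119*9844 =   -  40547436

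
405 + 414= 819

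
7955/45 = 176 + 7/9 =176.78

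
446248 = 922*484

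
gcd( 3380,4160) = 260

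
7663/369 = 20 + 283/369 = 20.77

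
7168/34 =3584/17 = 210.82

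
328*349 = 114472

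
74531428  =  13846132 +60685296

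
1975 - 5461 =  - 3486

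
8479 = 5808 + 2671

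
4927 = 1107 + 3820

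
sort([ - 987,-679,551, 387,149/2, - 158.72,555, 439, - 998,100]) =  [-998,-987, - 679 ,-158.72, 149/2, 100,387 , 439,551 , 555]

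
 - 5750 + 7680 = 1930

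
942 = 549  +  393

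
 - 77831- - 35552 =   -  42279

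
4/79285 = 4/79285 = 0.00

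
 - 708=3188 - 3896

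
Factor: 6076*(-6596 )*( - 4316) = 2^6*7^2*13^1*17^1*31^1*83^1*97^1 = 172973609536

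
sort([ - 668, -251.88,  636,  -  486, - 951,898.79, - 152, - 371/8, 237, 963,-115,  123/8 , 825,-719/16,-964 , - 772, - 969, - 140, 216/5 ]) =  [ - 969,-964, - 951 ,-772,-668,  -  486,-251.88,-152,-140,-115,-371/8,-719/16, 123/8, 216/5, 237,636,825, 898.79,963]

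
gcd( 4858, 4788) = 14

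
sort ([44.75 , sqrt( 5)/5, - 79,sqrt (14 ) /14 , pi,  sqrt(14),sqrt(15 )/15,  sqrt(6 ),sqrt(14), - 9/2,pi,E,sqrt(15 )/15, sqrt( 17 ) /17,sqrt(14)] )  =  [ - 79, - 9/2, sqrt (17 ) /17, sqrt(15) /15 , sqrt(15) /15,  sqrt(14)/14,sqrt( 5) /5,sqrt(6 ), E,pi,pi,sqrt(14),sqrt( 14),sqrt(14 ) , 44.75 ] 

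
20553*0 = 0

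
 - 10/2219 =-10/2219 = - 0.00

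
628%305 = 18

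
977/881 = 977/881 = 1.11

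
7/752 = 7/752 = 0.01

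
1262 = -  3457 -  - 4719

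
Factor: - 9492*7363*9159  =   - 640118809764= - 2^2*3^2*7^1*37^1*43^1*71^1*113^1*199^1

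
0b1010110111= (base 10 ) 695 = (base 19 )1hb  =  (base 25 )12k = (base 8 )1267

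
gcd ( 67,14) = 1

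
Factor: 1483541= 79^1*89^1*211^1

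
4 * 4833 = 19332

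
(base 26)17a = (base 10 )868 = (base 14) 460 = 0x364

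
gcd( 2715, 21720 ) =2715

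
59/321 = 59/321 = 0.18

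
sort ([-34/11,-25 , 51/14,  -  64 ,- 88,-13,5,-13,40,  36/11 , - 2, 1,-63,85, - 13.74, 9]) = [-88, - 64,-63, - 25,-13.74, - 13,  -  13, - 34/11,-2,1, 36/11, 51/14, 5,9,  40, 85]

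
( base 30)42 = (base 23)57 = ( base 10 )122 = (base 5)442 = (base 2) 1111010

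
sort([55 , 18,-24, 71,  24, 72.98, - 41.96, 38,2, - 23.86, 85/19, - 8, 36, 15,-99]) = [-99,- 41.96, - 24,-23.86, -8, 2, 85/19,15, 18, 24,36, 38,55,71 , 72.98 ] 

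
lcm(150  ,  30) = 150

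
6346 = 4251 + 2095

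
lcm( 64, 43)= 2752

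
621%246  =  129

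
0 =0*1061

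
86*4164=358104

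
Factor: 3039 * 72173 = 3^1*1013^1*72173^1 = 219333747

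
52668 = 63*836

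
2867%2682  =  185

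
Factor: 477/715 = 3^2*5^(-1 ) * 11^ ( - 1 )*13^( -1)*53^1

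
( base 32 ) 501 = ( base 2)1010000000001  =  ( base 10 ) 5121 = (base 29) 62h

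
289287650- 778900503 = - 489612853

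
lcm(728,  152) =13832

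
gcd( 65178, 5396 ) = 142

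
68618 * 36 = 2470248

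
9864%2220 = 984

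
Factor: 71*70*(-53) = -263410 = - 2^1*5^1*7^1*53^1*71^1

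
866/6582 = 433/3291 = 0.13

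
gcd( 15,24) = 3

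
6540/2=3270 = 3270.00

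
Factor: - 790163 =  -11^1*29^1*2477^1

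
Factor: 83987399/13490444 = 2^( - 2)*11^( - 1) * 257^(-1)*1193^( - 1)*83987399^1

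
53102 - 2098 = 51004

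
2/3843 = 2/3843 = 0.00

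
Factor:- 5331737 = - 29^1*37^1*4969^1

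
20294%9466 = 1362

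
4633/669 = 4633/669 = 6.93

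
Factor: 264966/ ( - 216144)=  - 2^(- 3 )*3^(-1 ) * 13^1*19^( - 1)*43^1 =- 559/456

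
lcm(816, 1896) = 64464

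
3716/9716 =929/2429 = 0.38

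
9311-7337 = 1974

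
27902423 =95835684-67933261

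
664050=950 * 699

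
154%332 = 154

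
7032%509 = 415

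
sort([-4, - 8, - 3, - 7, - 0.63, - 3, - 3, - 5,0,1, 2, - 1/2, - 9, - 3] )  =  [ - 9, - 8, - 7, - 5, - 4, - 3 , - 3, - 3, - 3 , - 0.63, - 1/2,0 , 1, 2]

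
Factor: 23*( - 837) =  - 3^3 * 23^1*31^1 = - 19251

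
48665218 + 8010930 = 56676148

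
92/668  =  23/167 = 0.14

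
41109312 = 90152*456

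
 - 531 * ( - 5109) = 2712879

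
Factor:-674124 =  - 2^2*3^1*11^1*5107^1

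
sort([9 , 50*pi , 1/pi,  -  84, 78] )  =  [ - 84, 1/pi,  9,78, 50*pi]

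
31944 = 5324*6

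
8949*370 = 3311130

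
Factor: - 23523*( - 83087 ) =3^1* 19^1*4373^1*7841^1= 1954455501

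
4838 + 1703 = 6541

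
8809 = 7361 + 1448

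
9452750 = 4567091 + 4885659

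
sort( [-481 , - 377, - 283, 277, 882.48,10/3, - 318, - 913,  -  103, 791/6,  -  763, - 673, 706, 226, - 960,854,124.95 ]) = [ - 960, - 913,  -  763, - 673, - 481, - 377, - 318 , - 283, - 103, 10/3 , 124.95,791/6, 226, 277, 706, 854, 882.48 ]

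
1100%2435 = 1100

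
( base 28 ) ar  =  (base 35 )8R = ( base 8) 463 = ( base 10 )307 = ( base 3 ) 102101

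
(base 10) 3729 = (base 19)a65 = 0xE91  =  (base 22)7fb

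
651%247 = 157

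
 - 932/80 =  - 233/20= -  11.65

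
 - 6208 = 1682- 7890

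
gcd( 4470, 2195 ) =5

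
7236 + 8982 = 16218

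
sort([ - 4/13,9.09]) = [-4/13, 9.09]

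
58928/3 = 58928/3 = 19642.67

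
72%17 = 4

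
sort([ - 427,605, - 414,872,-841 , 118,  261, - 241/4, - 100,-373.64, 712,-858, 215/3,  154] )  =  [-858,-841,-427 , - 414,-373.64, - 100, - 241/4, 215/3,118,  154,261, 605, 712, 872] 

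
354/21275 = 354/21275 = 0.02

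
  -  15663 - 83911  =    -  99574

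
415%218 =197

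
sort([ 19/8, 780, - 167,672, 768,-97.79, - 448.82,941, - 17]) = [- 448.82,  -  167, - 97.79,- 17,19/8, 672, 768,780, 941] 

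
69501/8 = 8687+ 5/8  =  8687.62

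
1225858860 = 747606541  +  478252319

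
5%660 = 5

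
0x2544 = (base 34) 88k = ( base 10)9540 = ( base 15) 2c60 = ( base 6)112100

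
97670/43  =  2271+17/43=2271.40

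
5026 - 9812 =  - 4786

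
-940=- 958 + 18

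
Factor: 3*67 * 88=17688  =  2^3*3^1*11^1*67^1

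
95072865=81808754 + 13264111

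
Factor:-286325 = -5^2*13^1 * 881^1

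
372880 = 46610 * 8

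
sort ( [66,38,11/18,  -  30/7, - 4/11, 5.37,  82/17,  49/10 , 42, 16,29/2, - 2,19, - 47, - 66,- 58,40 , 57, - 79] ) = [ -79 ,-66,-58, - 47, - 30/7, - 2,-4/11 , 11/18, 82/17, 49/10,  5.37, 29/2,16,  19,38,40, 42, 57, 66]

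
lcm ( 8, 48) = 48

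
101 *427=43127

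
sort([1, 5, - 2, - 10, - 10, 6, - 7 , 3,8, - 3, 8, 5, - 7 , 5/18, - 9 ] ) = [ - 10, - 10,  -  9, - 7, - 7  , - 3, - 2, 5/18, 1, 3, 5, 5,6,8, 8] 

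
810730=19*42670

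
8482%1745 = 1502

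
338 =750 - 412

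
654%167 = 153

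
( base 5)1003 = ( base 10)128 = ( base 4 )2000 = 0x80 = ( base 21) 62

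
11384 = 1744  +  9640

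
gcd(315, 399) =21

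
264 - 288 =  - 24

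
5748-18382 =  - 12634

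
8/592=1/74 = 0.01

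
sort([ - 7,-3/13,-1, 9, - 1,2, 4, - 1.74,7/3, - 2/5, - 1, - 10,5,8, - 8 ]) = [  -  10, - 8, - 7,- 1.74 ,  -  1,-1, - 1,  -  2/5, - 3/13, 2, 7/3, 4, 5, 8, 9] 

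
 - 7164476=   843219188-850383664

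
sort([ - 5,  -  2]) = [ - 5, - 2 ] 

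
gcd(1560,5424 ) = 24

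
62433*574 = 35836542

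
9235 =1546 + 7689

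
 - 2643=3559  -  6202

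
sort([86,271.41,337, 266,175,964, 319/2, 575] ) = [ 86,319/2, 175,266, 271.41,  337 , 575,964]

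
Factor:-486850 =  - 2^1*5^2*7^1*13^1*107^1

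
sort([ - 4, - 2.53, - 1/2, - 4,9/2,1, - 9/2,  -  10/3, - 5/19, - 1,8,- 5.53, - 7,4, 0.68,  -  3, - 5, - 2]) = [ - 7,-5.53,  -  5, - 9/2 , - 4,  -  4, - 10/3, - 3,-2.53, - 2, - 1, - 1/2,  -  5/19,0.68,1,4, 9/2, 8] 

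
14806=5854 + 8952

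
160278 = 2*80139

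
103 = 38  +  65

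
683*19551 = 13353333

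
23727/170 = 139 + 97/170 = 139.57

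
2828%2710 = 118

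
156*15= 2340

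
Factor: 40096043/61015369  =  13^1*71^1*43441^1 * 61015369^(-1 )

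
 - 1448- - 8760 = 7312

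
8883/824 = 8883/824=10.78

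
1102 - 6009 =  - 4907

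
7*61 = 427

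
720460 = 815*884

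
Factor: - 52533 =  - 3^2*13^1*449^1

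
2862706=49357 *58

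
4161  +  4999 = 9160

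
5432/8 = 679 = 679.00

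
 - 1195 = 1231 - 2426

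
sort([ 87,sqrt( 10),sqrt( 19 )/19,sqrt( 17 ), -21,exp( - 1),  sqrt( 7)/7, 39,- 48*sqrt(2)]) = [ - 48 * sqrt( 2 ) , - 21,sqrt(19 ) /19 , exp( - 1),  sqrt( 7)/7, sqrt ( 10 ),sqrt( 17),39,87 ]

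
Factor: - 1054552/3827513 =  - 2^3*193^1*197^( - 1 )*683^1* 19429^(-1 ) 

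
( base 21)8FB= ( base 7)14144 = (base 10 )3854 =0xF0E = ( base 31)40A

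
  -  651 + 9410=8759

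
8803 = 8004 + 799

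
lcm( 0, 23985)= 0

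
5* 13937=69685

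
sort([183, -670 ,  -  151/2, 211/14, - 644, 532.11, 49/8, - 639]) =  [  -  670, - 644, - 639, - 151/2,49/8, 211/14, 183, 532.11] 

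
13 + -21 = - 8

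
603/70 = 8 + 43/70 = 8.61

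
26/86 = 13/43 = 0.30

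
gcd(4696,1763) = 1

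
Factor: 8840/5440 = 2^( - 3)*13^1= 13/8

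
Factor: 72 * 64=2^9*3^2 = 4608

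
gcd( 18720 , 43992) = 936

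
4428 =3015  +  1413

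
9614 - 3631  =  5983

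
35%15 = 5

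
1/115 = 1/115= 0.01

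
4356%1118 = 1002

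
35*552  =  19320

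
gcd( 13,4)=1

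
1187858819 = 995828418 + 192030401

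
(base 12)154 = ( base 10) 208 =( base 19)AI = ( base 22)9A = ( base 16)d0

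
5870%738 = 704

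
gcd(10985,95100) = 5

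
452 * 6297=2846244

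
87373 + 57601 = 144974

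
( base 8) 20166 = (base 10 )8310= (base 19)1407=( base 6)102250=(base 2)10000001110110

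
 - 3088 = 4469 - 7557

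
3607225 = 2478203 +1129022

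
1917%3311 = 1917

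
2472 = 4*618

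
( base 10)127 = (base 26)4N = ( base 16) 7F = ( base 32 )3V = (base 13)9A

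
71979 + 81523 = 153502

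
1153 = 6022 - 4869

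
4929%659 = 316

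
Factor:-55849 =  - 55849^1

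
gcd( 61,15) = 1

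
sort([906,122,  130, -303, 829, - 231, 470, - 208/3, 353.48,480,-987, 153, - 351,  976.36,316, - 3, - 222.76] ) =[ - 987, -351, - 303, - 231, - 222.76, - 208/3, - 3,122, 130, 153,316,353.48,  470, 480, 829,906, 976.36]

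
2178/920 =1089/460 = 2.37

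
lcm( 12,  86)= 516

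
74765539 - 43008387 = 31757152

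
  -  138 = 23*( - 6)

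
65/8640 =13/1728 = 0.01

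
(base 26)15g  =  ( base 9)1113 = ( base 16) 336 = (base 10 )822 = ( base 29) sa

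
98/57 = 98/57= 1.72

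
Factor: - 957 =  - 3^1* 11^1*29^1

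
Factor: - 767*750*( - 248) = 142662000= 2^4*3^1*5^3*13^1*31^1*59^1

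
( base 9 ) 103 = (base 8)124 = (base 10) 84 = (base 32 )2K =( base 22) 3i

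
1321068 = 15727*84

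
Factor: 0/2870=0^1 =0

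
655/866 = 655/866 = 0.76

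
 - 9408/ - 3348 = 784/279=2.81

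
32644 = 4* 8161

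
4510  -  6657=  -  2147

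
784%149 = 39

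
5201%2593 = 15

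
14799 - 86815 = - 72016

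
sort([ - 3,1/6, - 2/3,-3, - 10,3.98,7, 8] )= [ - 10, - 3, - 3, - 2/3,  1/6,  3.98, 7 , 8] 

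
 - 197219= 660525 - 857744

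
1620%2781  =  1620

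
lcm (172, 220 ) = 9460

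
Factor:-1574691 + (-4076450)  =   - 5651141 = - 5651141^1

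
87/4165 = 87/4165 = 0.02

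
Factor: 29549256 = 2^3*3^1*11^1*19^1*43^1 * 137^1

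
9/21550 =9/21550=0.00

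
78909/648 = 121 + 167/216 =121.77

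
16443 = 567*29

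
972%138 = 6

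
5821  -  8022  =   - 2201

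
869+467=1336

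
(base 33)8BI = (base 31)9ea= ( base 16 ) 2385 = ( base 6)110033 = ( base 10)9093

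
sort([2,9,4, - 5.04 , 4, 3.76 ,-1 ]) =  [ - 5.04, - 1 , 2, 3.76, 4, 4,9] 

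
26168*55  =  1439240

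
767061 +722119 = 1489180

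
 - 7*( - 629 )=4403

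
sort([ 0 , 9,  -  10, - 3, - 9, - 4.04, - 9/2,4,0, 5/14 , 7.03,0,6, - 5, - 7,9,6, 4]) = [ - 10, - 9,  -  7, -5,-9/2, - 4.04,-3 , 0,0 , 0, 5/14, 4, 4,6,  6 , 7.03, 9,9 ] 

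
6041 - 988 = 5053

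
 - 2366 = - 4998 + 2632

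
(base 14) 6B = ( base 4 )1133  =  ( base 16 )5f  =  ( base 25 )3K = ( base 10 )95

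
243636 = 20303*12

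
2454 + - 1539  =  915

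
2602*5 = 13010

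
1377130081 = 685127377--692002704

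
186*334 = 62124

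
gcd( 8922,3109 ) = 1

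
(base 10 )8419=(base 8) 20343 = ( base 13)3aa8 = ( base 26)cbl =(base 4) 2003203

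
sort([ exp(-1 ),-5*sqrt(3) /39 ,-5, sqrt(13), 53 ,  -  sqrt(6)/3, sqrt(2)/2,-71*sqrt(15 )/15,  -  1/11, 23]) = [- 71*sqrt(15) /15, - 5, - sqrt(6) /3, - 5*sqrt( 3 )/39,  -  1/11,  exp( - 1), sqrt(2) /2,sqrt(13 ),  23, 53]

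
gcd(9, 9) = 9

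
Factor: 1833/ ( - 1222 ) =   -  2^ ( - 1)* 3^1 = - 3/2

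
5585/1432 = 3+ 1289/1432=3.90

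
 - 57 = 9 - 66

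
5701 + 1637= 7338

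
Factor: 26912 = 2^5* 29^2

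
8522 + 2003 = 10525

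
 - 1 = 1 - 2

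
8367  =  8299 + 68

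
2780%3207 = 2780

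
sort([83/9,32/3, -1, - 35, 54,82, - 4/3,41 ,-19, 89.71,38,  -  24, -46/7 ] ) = [ - 35, -24, - 19, - 46/7,-4/3,- 1, 83/9,  32/3,38,41,54, 82,89.71 ]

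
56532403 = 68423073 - 11890670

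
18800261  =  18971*991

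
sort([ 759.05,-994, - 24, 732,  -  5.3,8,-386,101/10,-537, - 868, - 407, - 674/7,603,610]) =[ - 994,-868, - 537, - 407, - 386,-674/7,  -  24,-5.3, 8,  101/10, 603,610, 732, 759.05]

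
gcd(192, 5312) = 64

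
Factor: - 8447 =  - 8447^1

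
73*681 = 49713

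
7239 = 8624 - 1385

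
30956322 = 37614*823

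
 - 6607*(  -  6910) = 45654370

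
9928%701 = 114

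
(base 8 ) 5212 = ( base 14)DAA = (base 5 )41243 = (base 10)2698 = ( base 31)2p1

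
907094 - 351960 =555134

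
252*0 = 0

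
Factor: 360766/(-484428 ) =-2^( - 1 )*3^(  -  1 ) * 79^( - 1) * 353^1 = - 353/474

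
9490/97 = 9490/97 = 97.84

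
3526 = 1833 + 1693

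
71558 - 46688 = 24870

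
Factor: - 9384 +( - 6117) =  - 15501 = -  3^1* 5167^1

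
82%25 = 7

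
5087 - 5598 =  -511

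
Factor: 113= 113^1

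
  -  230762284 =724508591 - 955270875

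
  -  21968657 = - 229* 95933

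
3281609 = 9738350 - 6456741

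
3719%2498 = 1221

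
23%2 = 1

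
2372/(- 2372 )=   -  1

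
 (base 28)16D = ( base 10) 965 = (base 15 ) 445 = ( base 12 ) 685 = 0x3c5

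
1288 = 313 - -975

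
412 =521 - 109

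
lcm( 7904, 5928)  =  23712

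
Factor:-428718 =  - 2^1*3^1 * 71453^1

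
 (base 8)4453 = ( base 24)41J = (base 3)10012221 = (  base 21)56G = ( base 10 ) 2347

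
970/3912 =485/1956 = 0.25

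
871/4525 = 871/4525= 0.19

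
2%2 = 0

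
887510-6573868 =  - 5686358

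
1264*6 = 7584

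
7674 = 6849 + 825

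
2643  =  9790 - 7147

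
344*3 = 1032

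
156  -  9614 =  - 9458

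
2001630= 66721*30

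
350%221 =129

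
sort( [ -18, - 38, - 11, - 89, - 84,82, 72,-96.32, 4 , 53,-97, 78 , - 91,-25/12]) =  [ - 97 , - 96.32 , - 91, - 89,-84,-38, - 18, - 11,-25/12,4,  53 , 72, 78, 82]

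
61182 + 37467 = 98649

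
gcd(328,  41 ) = 41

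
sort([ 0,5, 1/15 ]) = [0, 1/15, 5 ]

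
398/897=398/897  =  0.44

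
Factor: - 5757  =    -  3^1*19^1 * 101^1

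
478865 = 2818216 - 2339351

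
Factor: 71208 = 2^3*3^2* 23^1*43^1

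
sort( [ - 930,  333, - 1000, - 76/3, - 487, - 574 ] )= [ - 1000, - 930, - 574, - 487, - 76/3, 333 ] 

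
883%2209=883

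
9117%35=17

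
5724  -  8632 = -2908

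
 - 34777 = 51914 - 86691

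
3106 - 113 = 2993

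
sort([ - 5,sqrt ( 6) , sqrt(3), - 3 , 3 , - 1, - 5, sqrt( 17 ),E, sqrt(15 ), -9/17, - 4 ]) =[ -5, - 5,  -  4, - 3, - 1, - 9/17, sqrt ( 3),sqrt( 6),E, 3,sqrt(15 ), sqrt( 17 ) ]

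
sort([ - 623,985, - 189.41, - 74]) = [ - 623, - 189.41, - 74, 985]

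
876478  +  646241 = 1522719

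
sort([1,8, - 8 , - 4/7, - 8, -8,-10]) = [-10,  -  8, - 8, - 8, - 4/7,1,8 ] 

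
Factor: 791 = 7^1*113^1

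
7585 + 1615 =9200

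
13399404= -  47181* ( - 284 ) 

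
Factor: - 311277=-3^1*19^1*43^1*127^1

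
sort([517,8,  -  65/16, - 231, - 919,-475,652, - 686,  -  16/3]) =[  -  919,- 686,  -  475, - 231, - 16/3, - 65/16,8,  517,652 ] 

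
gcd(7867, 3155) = 1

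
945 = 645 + 300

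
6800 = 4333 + 2467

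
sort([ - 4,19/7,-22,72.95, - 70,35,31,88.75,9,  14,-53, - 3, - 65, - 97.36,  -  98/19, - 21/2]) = [ - 97.36,- 70,-65, - 53,- 22,-21/2 , - 98/19, - 4,-3 , 19/7, 9, 14,31,35,  72.95, 88.75 ] 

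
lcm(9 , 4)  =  36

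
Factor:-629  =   - 17^1*37^1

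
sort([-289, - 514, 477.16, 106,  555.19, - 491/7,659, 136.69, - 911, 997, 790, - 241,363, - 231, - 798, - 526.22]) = [ - 911, - 798, - 526.22, - 514, - 289, - 241, - 231,-491/7,106,136.69, 363, 477.16, 555.19, 659,790,997 ] 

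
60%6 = 0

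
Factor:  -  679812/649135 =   -  2^2*3^1*5^( -1)*7^1*19^(  -  1 )*6833^ ( - 1 ) * 8093^1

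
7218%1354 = 448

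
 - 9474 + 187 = -9287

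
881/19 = 46  +  7/19 =46.37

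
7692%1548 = 1500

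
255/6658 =255/6658 =0.04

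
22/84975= 2/7725 = 0.00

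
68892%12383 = 6977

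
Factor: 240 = 2^4*3^1 *5^1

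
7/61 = 7/61 = 0.11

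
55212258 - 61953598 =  - 6741340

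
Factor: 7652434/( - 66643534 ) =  - 83^1 * 46099^1*33321767^(  -  1) =-3826217/33321767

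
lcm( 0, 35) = 0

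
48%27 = 21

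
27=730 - 703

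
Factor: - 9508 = - 2^2*2377^1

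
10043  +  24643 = 34686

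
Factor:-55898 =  - 2^1* 19^1*1471^1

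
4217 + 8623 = 12840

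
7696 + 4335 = 12031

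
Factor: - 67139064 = - 2^3*3^3*310829^1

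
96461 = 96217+244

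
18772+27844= 46616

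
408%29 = 2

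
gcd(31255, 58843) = 19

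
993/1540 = 993/1540 = 0.64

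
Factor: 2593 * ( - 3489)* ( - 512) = 4632052224=2^9 * 3^1*1163^1*2593^1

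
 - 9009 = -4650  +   - 4359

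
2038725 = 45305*45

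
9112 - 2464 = 6648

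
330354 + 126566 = 456920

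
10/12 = 5/6 = 0.83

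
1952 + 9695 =11647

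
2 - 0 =2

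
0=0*657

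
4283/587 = 7 + 174/587 = 7.30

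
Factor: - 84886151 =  - 7^1*17^1*713329^1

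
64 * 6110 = 391040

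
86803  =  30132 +56671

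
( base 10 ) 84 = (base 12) 70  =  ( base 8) 124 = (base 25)39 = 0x54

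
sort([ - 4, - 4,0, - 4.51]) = [ - 4.51, - 4, - 4,0]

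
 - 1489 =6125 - 7614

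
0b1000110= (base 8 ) 106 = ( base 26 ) 2I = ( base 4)1012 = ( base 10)70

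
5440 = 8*680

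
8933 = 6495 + 2438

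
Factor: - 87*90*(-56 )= 438480 = 2^4*3^3*5^1*7^1*29^1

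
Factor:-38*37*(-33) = 46398 = 2^1 * 3^1*11^1*19^1*37^1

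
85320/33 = 2585 + 5/11= 2585.45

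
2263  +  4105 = 6368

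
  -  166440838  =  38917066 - 205357904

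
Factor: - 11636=  -  2^2*2909^1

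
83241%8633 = 5544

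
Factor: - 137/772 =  - 2^( - 2)*137^1 * 193^( - 1 ) 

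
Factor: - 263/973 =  - 7^( - 1 ) * 139^ ( - 1)*263^1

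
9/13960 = 9/13960 = 0.00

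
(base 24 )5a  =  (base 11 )109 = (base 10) 130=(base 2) 10000010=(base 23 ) 5f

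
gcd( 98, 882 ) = 98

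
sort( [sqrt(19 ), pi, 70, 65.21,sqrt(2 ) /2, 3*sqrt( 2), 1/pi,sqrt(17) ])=[ 1/pi,sqrt( 2 )/2 , pi, sqrt(17 ), 3*sqrt(2 ) , sqrt( 19),65.21, 70 ] 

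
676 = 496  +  180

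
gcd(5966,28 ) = 2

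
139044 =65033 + 74011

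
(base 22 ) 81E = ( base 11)2A33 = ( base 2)111101000100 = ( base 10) 3908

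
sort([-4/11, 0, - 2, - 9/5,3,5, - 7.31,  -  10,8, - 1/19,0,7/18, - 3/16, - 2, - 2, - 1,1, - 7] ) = [ - 10, - 7.31, - 7, - 2, - 2,  -  2, - 9/5, - 1,-4/11, - 3/16, - 1/19,0, 0, 7/18, 1, 3,5, 8]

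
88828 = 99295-10467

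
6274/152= 3137/76 = 41.28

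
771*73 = 56283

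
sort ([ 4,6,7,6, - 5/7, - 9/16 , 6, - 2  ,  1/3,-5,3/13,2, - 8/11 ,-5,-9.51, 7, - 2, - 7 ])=[ - 9.51,-7, - 5, - 5, - 2, - 2 , - 8/11,-5/7, - 9/16,3/13,1/3, 2,4,6,6,  6, 7, 7 ]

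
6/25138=3/12569=0.00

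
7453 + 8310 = 15763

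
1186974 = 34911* 34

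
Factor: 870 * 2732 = 2^3*3^1*5^1* 29^1*683^1 = 2376840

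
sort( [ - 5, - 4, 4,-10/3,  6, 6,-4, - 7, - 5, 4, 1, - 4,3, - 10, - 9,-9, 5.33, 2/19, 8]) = [-10,-9, - 9, - 7, - 5,-5, - 4,  -  4, - 4, - 10/3,2/19,1, 3,4 , 4, 5.33,6,  6 , 8]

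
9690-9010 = 680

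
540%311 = 229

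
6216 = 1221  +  4995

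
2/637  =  2/637=0.00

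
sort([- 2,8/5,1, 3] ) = [ - 2,1, 8/5,3] 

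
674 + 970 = 1644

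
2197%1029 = 139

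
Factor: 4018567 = 7^1*574081^1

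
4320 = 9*480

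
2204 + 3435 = 5639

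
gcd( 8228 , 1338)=2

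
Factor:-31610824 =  - 2^3*7^1*31^1*131^1*139^1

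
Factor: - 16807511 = -7^1*101^1* 23773^1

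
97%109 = 97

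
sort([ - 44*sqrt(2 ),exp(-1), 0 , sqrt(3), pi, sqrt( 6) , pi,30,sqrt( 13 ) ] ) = [ - 44*sqrt(2), 0,exp( - 1 ), sqrt( 3) , sqrt(6),pi, pi , sqrt (13 ),  30 ]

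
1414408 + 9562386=10976794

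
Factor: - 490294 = - 2^1* 7^2 *5003^1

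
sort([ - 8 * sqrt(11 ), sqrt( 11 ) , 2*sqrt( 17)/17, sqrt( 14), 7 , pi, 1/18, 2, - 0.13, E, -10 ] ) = [- 8*sqrt( 11 ), - 10, - 0.13, 1/18  ,  2*sqrt( 17 )/17, 2,E,pi,sqrt (11 ), sqrt(14),7]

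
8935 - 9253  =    -  318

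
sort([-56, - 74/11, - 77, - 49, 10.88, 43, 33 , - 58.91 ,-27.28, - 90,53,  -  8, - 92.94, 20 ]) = [ - 92.94, - 90, - 77 ,  -  58.91, -56,  -  49, - 27.28,-8,-74/11, 10.88,20,33,43  ,  53 ]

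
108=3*36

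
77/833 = 11/119  =  0.09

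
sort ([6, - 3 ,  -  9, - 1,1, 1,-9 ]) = [ - 9, - 9, -3, - 1, 1,1, 6]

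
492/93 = 5+9/31 = 5.29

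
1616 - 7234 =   -  5618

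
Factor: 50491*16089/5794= 2^( - 1)*3^1*7^1*31^1 * 173^1*2897^( - 1)*7213^1 = 812349699/5794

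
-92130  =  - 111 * 830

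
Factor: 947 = 947^1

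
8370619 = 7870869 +499750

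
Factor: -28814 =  - 2^1*14407^1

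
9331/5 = 1866 + 1/5  =  1866.20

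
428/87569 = 428/87569  =  0.00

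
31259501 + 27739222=58998723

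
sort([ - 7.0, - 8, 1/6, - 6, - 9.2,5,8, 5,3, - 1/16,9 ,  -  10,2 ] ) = [  -  10,- 9.2, - 8,  -  7.0, - 6,-1/16, 1/6, 2, 3,5,5,8,9]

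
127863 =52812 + 75051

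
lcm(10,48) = 240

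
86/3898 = 43/1949 = 0.02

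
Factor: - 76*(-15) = 1140 = 2^2*3^1*5^1*19^1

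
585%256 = 73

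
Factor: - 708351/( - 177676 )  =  2^(-2)*3^1 * 7^1*43^ ( - 1 )*89^1*379^1*1033^(-1)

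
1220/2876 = 305/719 =0.42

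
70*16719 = 1170330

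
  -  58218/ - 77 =58218/77 = 756.08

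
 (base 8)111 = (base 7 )133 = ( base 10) 73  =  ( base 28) 2h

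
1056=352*3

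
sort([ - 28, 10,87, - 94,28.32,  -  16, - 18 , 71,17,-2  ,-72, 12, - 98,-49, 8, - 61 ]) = [ - 98, - 94, - 72, - 61,-49, - 28, - 18, - 16, - 2 , 8, 10, 12, 17, 28.32,  71 , 87]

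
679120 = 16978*40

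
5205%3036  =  2169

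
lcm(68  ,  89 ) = 6052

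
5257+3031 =8288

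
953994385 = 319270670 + 634723715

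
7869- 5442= 2427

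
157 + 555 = 712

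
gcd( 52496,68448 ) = 16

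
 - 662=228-890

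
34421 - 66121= -31700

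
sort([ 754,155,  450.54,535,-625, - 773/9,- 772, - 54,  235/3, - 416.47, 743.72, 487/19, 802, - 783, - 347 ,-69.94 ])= [-783 , - 772,-625,-416.47, - 347, - 773/9, - 69.94, - 54, 487/19, 235/3,  155, 450.54, 535,743.72, 754,  802 ]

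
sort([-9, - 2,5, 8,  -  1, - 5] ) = [ - 9, - 5, - 2, - 1,  5, 8]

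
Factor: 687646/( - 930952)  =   - 343823/465476 = - 2^( - 2)*11^(-1 )*71^(-1 )*149^( - 1)*343823^1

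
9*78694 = 708246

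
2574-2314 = 260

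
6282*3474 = 21823668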